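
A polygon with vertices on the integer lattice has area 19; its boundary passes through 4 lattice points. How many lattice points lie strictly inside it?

From Pick's theorem, I = A − B/2 + 1 = 19 − 4/2 + 1 = 18.

18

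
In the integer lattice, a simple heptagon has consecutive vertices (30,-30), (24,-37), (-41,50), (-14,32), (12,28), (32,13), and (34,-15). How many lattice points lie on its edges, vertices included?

Along each edge there are gcd(|Δx|,|Δy|)+1 lattice points, so counting each shared vertex once the boundary has gcd(6,7) + gcd(65,87) + gcd(27,18) + gcd(26,4) + gcd(20,15) + gcd(2,28) + gcd(4,15) = 1+1+9+2+5+2+1 = 21.

21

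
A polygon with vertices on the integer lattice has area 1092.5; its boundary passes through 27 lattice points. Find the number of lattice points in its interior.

Pick's theorem A = I + B/2 − 1 rearranges to I = A − B/2 + 1 = 1092.5 − 27/2 + 1 = 1080.

1080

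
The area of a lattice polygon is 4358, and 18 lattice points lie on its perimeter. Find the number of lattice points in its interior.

From Pick's theorem, I = A − B/2 + 1 = 4358 − 18/2 + 1 = 4350.

4350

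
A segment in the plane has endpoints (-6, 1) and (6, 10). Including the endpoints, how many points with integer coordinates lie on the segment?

The number of lattice points on a segment between lattice points is gcd(|Δx|,|Δy|) + 1 = gcd(12,9) + 1 = 3 + 1 = 4.

4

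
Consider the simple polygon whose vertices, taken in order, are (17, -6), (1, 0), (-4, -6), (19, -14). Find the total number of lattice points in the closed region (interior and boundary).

Using the shoelace formula, 2A = |[17·0 − 1·(-6)] + [1·(-6) − (-4)·0] + [(-4)·(-14) − 19·(-6)] + [19·(-6) − 17·(-14)]| = 294, so the area is 147.
Along each edge there are gcd(|Δx|,|Δy|)+1 lattice points, so counting each shared vertex once the boundary has gcd(16,6) + gcd(5,6) + gcd(23,8) + gcd(2,8) = 2+1+1+2 = 6.
Pick's theorem gives I = A − B/2 + 1 = 147 − 6/2 + 1 = 145, so the closed region contains I + B = 145 + 6 = 151 lattice points.

151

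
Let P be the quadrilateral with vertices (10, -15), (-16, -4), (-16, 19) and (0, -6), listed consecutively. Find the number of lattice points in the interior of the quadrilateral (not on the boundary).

By the shoelace formula, twice the signed area is |[10·(-4) − (-16)·(-15)] + [(-16)·19 − (-16)·(-4)] + [(-16)·(-6) − 0·19] + [0·(-15) − 10·(-6)]| = 492, so the area is 246.
The number of boundary lattice points is Σ gcd(|Δx|,|Δy|) = gcd(26,11) + gcd(0,23) + gcd(16,25) + gcd(10,9) = 1+23+1+1 = 26.
Pick's theorem gives I = A − B/2 + 1 = 246 − 26/2 + 1 = 234.

234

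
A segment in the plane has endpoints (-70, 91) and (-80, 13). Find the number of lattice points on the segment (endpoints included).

3

The number of lattice points on a segment between lattice points is gcd(|Δx|,|Δy|) + 1 = gcd(10,78) + 1 = 2 + 1 = 3.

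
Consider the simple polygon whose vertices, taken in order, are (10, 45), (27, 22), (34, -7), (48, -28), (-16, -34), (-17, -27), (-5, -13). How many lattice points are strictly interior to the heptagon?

The shoelace formula gives twice the area as |(10·22 − 27·45) + (27·(-7) − 34·22) + (34·(-28) − 48·(-7)) + (48·(-34) − (-16)·(-28)) + ((-16)·(-27) − (-17)·(-34)) + ((-17)·(-13) − (-5)·(-27)) + ((-5)·45 − 10·(-13))| = 4783, so the area is 4783/2.
Along each edge there are gcd(|Δx|,|Δy|)+1 lattice points, so counting each shared vertex once the boundary has gcd(17,23) + gcd(7,29) + gcd(14,21) + gcd(64,6) + gcd(1,7) + gcd(12,14) + gcd(15,58) = 1+1+7+2+1+2+1 = 15.
Pick's theorem gives I = A − B/2 + 1 = 4783/2 − 15/2 + 1 = 2385.

2385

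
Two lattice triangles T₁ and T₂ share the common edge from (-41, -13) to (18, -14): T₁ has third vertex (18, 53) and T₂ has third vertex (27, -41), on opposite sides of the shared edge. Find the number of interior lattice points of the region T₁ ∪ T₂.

2729

The union is the simple quadrilateral with vertices (-41, -13), (18, 53), (18, -14), (27, -41) in order.
By the shoelace formula, twice the signed area is |[(-41)·53 − 18·(-13)] + [18·(-14) − 18·53] + [18·(-41) − 27·(-14)] + [27·(-13) − (-41)·(-41)]| = 5537, so the area is 5537/2.
Summing gcd(|Δx|,|Δy|) over the edges gives the boundary count: gcd(59,66) + gcd(0,67) + gcd(9,27) + gcd(68,28) = 1+67+9+4 = 81.
By Pick's theorem I = A − B/2 + 1 = 5537/2 − 81/2 + 1 = 2729.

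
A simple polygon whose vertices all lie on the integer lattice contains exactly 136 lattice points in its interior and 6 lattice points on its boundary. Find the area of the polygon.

By Pick's theorem, A = I + B/2 − 1 = 136 + 6/2 − 1 = 138.

138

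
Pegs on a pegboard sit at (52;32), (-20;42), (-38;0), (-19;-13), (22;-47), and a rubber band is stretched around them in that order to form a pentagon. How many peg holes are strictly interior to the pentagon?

Using the shoelace formula, 2A = |[52·42 − (-20)·32] + [(-20)·0 − (-38)·42] + [(-38)·(-13) − (-19)·0] + [(-19)·(-47) − 22·(-13)] + [22·32 − 52·(-47)]| = 9241, so the area is 9241/2.
Along each edge there are gcd(|Δx|,|Δy|)+1 lattice points, so counting each shared vertex once the boundary has gcd(72,10) + gcd(18,42) + gcd(19,13) + gcd(41,34) + gcd(30,79) = 2+6+1+1+1 = 11.
By Pick's theorem A = I + B/2 − 1, so I = 9241/2 − 11/2 + 1 = 4616.

4616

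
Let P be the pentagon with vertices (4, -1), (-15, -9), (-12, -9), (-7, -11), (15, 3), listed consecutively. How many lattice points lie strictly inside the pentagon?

Using the shoelace formula, 2A = |[4·(-9) − (-15)·(-1)] + [(-15)·(-9) − (-12)·(-9)] + [(-12)·(-11) − (-7)·(-9)] + [(-7)·3 − 15·(-11)] + [15·(-1) − 4·3]| = 162, so the area is 81.
Along each edge there are gcd(|Δx|,|Δy|)+1 lattice points, so counting each shared vertex once the boundary has gcd(19,8) + gcd(3,0) + gcd(5,2) + gcd(22,14) + gcd(11,4) = 1+3+1+2+1 = 8.
By Pick's theorem A = I + B/2 − 1, so I = 81 − 8/2 + 1 = 78.

78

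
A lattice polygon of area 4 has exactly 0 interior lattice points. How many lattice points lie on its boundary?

Pick's theorem gives A = I + B/2 − 1, so B = 2(A − I + 1) = 2(4 − 0 + 1) = 10.

10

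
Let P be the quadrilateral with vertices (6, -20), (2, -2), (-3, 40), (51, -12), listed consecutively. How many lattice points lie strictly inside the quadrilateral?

By the shoelace formula, twice the signed area is |(6·(-2) − 2·(-20)) + (2·40 − (-3)·(-2)) + ((-3)·(-12) − 51·40) + (51·(-20) − 6·(-12))| = 2850, so the area is 1425.
The number of boundary lattice points is Σ gcd(|Δx|,|Δy|) = gcd(4,18) + gcd(5,42) + gcd(54,52) + gcd(45,8) = 2+1+2+1 = 6.
By Pick's theorem A = I + B/2 − 1, so I = 1425 − 6/2 + 1 = 1423.

1423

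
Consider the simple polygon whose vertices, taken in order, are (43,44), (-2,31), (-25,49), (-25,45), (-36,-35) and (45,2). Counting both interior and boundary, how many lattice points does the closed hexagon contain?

The shoelace formula gives twice the area as |[43·31 − (-2)·44] + [(-2)·49 − (-25)·31] + [(-25)·45 − (-25)·49] + [(-25)·(-35) − (-36)·45] + [(-36)·2 − 45·(-35)] + [45·44 − 43·2]| = 8090, so the area is 4045.
The number of boundary lattice points is Σ gcd(|Δx|,|Δy|) = gcd(45,13) + gcd(23,18) + gcd(0,4) + gcd(11,80) + gcd(81,37) + gcd(2,42) = 1+1+4+1+1+2 = 10.
Pick's theorem gives I = A − B/2 + 1 = 4045 − 10/2 + 1 = 4041, so the closed region contains I + B = 4041 + 10 = 4051 lattice points.

4051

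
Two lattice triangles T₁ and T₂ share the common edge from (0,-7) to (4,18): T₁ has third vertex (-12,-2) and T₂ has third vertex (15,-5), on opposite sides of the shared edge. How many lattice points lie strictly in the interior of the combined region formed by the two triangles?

The union is the simple quadrilateral with vertices (0,-7), (-12,-2), (4,18), (15,-5) in order.
By the shoelace formula, twice the signed area is |[0·(-2) − (-12)·(-7)] + [(-12)·18 − 4·(-2)] + [4·(-5) − 15·18] + [15·(-7) − 0·(-5)]| = 687, so the area is 687/2.
Summing gcd(|Δx|,|Δy|) over the edges gives the boundary count: gcd(12,5) + gcd(16,20) + gcd(11,23) + gcd(15,2) = 1+4+1+1 = 7.
By Pick's theorem I = A − B/2 + 1 = 687/2 − 7/2 + 1 = 341.

341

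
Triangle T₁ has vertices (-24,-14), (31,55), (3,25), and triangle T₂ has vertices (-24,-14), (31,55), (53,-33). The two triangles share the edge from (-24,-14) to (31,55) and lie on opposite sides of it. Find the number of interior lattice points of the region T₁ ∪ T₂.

The union is the simple quadrilateral with vertices (-24,-14), (3,25), (31,55), (53,-33) in order.
Using the shoelace formula, 2A = |[(-24)·25 − 3·(-14)] + [3·55 − 31·25] + [31·(-33) − 53·55] + [53·(-14) − (-24)·(-33)]| = 6640, so the area is 3320.
Summing gcd(|Δx|,|Δy|) over the edges gives the boundary count: gcd(27,39) + gcd(28,30) + gcd(22,88) + gcd(77,19) = 3+2+22+1 = 28.
By Pick's theorem I = A − B/2 + 1 = 3320 − 28/2 + 1 = 3307.

3307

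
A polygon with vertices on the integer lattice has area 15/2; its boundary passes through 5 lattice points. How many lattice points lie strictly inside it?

6

Pick's theorem A = I + B/2 − 1 rearranges to I = A − B/2 + 1 = 15/2 − 5/2 + 1 = 6.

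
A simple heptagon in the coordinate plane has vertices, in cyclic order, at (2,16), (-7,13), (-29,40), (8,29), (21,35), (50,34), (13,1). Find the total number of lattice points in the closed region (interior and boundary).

1244

By the shoelace formula, twice the signed area is |[2·13 − (-7)·16] + [(-7)·40 − (-29)·13] + [(-29)·29 − 8·40] + [8·35 − 21·29] + [21·34 − 50·35] + [50·1 − 13·34] + [13·16 − 2·1]| = 2477, so the area is 1238.5.
Summing gcd(|Δx|,|Δy|) over the edges gives the boundary count: gcd(9,3) + gcd(22,27) + gcd(37,11) + gcd(13,6) + gcd(29,1) + gcd(37,33) + gcd(11,15) = 3+1+1+1+1+1+1 = 9.
Pick's theorem gives I = A − B/2 + 1 = 1238.5 − 9/2 + 1 = 1235, so the closed region contains I + B = 1235 + 9 = 1244 lattice points.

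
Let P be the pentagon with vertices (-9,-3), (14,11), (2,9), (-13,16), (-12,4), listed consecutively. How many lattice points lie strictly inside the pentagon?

202

The shoelace formula gives twice the area as |((-9)·11 − 14·(-3)) + (14·9 − 2·11) + (2·16 − (-13)·9) + ((-13)·4 − (-12)·16) + ((-12)·(-3) − (-9)·4)| = 408, so the area is 204.
The number of boundary lattice points is Σ gcd(|Δx|,|Δy|) = gcd(23,14) + gcd(12,2) + gcd(15,7) + gcd(1,12) + gcd(3,7) = 1+2+1+1+1 = 6.
Pick's theorem gives I = A − B/2 + 1 = 204 − 6/2 + 1 = 202.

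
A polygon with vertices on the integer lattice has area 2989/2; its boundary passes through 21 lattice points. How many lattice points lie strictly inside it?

Pick's theorem A = I + B/2 − 1 rearranges to I = A − B/2 + 1 = 2989/2 − 21/2 + 1 = 1485.

1485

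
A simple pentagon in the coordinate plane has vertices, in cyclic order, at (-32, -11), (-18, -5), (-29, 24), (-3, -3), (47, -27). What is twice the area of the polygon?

Using the shoelace formula, 2A = |[(-32)·(-5) − (-18)·(-11)] + [(-18)·24 − (-29)·(-5)] + [(-29)·(-3) − (-3)·24] + [(-3)·(-27) − 47·(-3)] + [47·(-11) − (-32)·(-27)]| = 1615, so the area is 1615/2.

1615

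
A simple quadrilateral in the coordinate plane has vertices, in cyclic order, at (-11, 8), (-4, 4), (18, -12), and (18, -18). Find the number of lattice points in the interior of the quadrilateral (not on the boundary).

95

Using the shoelace formula, 2A = |[(-11)·4 − (-4)·8] + [(-4)·(-12) − 18·4] + [18·(-18) − 18·(-12)] + [18·8 − (-11)·(-18)]| = 198, so the area is 99.
Along each edge there are gcd(|Δx|,|Δy|)+1 lattice points, so counting each shared vertex once the boundary has gcd(7,4) + gcd(22,16) + gcd(0,6) + gcd(29,26) = 1+2+6+1 = 10.
Pick's theorem gives I = A − B/2 + 1 = 99 − 10/2 + 1 = 95.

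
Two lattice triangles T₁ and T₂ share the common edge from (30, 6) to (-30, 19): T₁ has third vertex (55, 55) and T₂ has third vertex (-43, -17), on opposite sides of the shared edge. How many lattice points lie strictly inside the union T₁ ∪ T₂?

2796

The union is the simple quadrilateral with vertices (30, 6), (55, 55), (-30, 19), (-43, -17) in order.
Using the shoelace formula, 2A = |[30·55 − 55·6] + [55·19 − (-30)·55] + [(-30)·(-17) − (-43)·19] + [(-43)·6 − 30·(-17)]| = 5594, so the area is 2797.
Along each edge there are gcd(|Δx|,|Δy|)+1 lattice points, so counting each shared vertex once the boundary has gcd(25,49) + gcd(85,36) + gcd(13,36) + gcd(73,23) = 1+1+1+1 = 4.
By Pick's theorem I = A − B/2 + 1 = 2797 − 4/2 + 1 = 2796.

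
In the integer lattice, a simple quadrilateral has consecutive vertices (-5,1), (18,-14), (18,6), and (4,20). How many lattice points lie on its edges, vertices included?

36

Summing gcd(|Δx|,|Δy|) over the edges gives the boundary count: gcd(23,15) + gcd(0,20) + gcd(14,14) + gcd(9,19) = 1+20+14+1 = 36.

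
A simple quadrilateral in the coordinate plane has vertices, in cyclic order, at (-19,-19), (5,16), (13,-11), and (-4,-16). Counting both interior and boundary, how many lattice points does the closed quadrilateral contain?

480

Using the shoelace formula, 2A = |((-19)·16 − 5·(-19)) + (5·(-11) − 13·16) + (13·(-16) − (-4)·(-11)) + ((-4)·(-19) − (-19)·(-16))| = 952, so the area is 476.
Along each edge there are gcd(|Δx|,|Δy|)+1 lattice points, so counting each shared vertex once the boundary has gcd(24,35) + gcd(8,27) + gcd(17,5) + gcd(15,3) = 1+1+1+3 = 6.
Pick's theorem gives I = A − B/2 + 1 = 476 − 6/2 + 1 = 474, so the closed region contains I + B = 474 + 6 = 480 lattice points.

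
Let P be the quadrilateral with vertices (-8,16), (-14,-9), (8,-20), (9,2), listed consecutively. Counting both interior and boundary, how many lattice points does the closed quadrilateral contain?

510

By the shoelace formula, twice the signed area is |[(-8)·(-9) − (-14)·16] + [(-14)·(-20) − 8·(-9)] + [8·2 − 9·(-20)] + [9·16 − (-8)·2]| = 1004, so the area is 502.
The number of boundary lattice points is Σ gcd(|Δx|,|Δy|) = gcd(6,25) + gcd(22,11) + gcd(1,22) + gcd(17,14) = 1+11+1+1 = 14.
Pick's theorem gives I = A − B/2 + 1 = 502 − 14/2 + 1 = 496, so the closed region contains I + B = 496 + 14 = 510 lattice points.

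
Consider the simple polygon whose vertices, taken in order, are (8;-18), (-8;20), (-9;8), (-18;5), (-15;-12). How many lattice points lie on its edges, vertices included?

Summing gcd(|Δx|,|Δy|) over the edges gives the boundary count: gcd(16,38) + gcd(1,12) + gcd(9,3) + gcd(3,17) + gcd(23,6) = 2+1+3+1+1 = 8.

8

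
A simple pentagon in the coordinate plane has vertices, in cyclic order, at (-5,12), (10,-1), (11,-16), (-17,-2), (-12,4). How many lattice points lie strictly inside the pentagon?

By the shoelace formula, twice the signed area is |((-5)·(-1) − 10·12) + (10·(-16) − 11·(-1)) + (11·(-2) − (-17)·(-16)) + ((-17)·4 − (-12)·(-2)) + ((-12)·12 − (-5)·4)| = 774, so the area is 387.
The number of boundary lattice points is Σ gcd(|Δx|,|Δy|) = gcd(15,13) + gcd(1,15) + gcd(28,14) + gcd(5,6) + gcd(7,8) = 1+1+14+1+1 = 18.
By Pick's theorem A = I + B/2 − 1, so I = 387 − 18/2 + 1 = 379.

379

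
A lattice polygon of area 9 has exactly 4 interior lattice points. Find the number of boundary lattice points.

12

Pick's theorem gives A = I + B/2 − 1, so B = 2(A − I + 1) = 2(9 − 4 + 1) = 12.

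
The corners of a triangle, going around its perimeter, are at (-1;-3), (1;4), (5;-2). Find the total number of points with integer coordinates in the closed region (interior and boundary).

By the shoelace formula, twice the signed area is |[(-1)·4 − 1·(-3)] + [1·(-2) − 5·4] + [5·(-3) − (-1)·(-2)]| = 40, so the area is 20.
Summing gcd(|Δx|,|Δy|) over the edges gives the boundary count: gcd(2,7) + gcd(4,6) + gcd(6,1) = 1+2+1 = 4.
Pick's theorem gives I = A − B/2 + 1 = 20 − 4/2 + 1 = 19, so the closed region contains I + B = 19 + 4 = 23 lattice points.

23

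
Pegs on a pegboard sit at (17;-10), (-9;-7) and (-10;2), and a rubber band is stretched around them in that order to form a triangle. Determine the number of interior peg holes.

Using the shoelace formula, 2A = |[17·(-7) − (-9)·(-10)] + [(-9)·2 − (-10)·(-7)] + [(-10)·(-10) − 17·2]| = 231, so the area is 115.5.
The number of boundary lattice points is Σ gcd(|Δx|,|Δy|) = gcd(26,3) + gcd(1,9) + gcd(27,12) = 1+1+3 = 5.
Pick's theorem gives I = A − B/2 + 1 = 115.5 − 5/2 + 1 = 114.

114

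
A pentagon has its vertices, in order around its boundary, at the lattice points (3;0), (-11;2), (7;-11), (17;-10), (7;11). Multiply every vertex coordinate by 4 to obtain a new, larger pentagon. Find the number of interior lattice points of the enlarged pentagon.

3621

The shoelace formula gives twice the area as |(3·2 − (-11)·0) + ((-11)·(-11) − 7·2) + (7·(-10) − 17·(-11)) + (17·11 − 7·(-10)) + (7·0 − 3·11)| = 454, so the area is 227.
Summing gcd(|Δx|,|Δy|) over the edges gives the boundary count: gcd(14,2) + gcd(18,13) + gcd(10,1) + gcd(10,21) + gcd(4,11) = 2+1+1+1+1 = 6.
Scaling by 4 multiplies the area by 4² = 16 (so the new area is 3632) and multiplies the boundary lattice-point count by 4, giving 24.
By Pick's theorem, the interior count of the dilated polygon is 3632 − 24/2 + 1 = 3621.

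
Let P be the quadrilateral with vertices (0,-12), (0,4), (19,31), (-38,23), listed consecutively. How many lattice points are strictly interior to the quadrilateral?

989

The shoelace formula gives twice the area as |[0·4 − 0·(-12)] + [0·31 − 19·4] + [19·23 − (-38)·31] + [(-38)·(-12) − 0·23]| = 1995, so the area is 997.5.
Along each edge there are gcd(|Δx|,|Δy|)+1 lattice points, so counting each shared vertex once the boundary has gcd(0,16) + gcd(19,27) + gcd(57,8) + gcd(38,35) = 16+1+1+1 = 19.
Pick's theorem gives I = A − B/2 + 1 = 997.5 − 19/2 + 1 = 989.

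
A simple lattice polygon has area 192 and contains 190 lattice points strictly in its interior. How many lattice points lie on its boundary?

Pick's theorem gives A = I + B/2 − 1, so B = 2(A − I + 1) = 2(192 − 190 + 1) = 6.

6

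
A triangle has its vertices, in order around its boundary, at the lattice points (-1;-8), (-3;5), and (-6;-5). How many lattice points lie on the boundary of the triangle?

The number of boundary lattice points is Σ gcd(|Δx|,|Δy|) = gcd(2,13) + gcd(3,10) + gcd(5,3) = 1+1+1 = 3.

3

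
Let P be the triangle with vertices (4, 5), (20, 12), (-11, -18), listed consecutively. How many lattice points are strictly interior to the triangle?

131

Using the shoelace formula, 2A = |[4·12 − 20·5] + [20·(-18) − (-11)·12] + [(-11)·5 − 4·(-18)]| = 263, so the area is 131.5.
Summing gcd(|Δx|,|Δy|) over the edges gives the boundary count: gcd(16,7) + gcd(31,30) + gcd(15,23) = 1+1+1 = 3.
By Pick's theorem A = I + B/2 − 1, so I = 131.5 − 3/2 + 1 = 131.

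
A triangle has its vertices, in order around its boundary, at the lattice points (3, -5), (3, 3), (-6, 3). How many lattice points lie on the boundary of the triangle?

Summing gcd(|Δx|,|Δy|) over the edges gives the boundary count: gcd(0,8) + gcd(9,0) + gcd(9,8) = 8+9+1 = 18.

18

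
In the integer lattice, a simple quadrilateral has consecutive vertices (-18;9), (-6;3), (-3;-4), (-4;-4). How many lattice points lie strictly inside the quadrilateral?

Using the shoelace formula, 2A = |[(-18)·3 − (-6)·9] + [(-6)·(-4) − (-3)·3] + [(-3)·(-4) − (-4)·(-4)] + [(-4)·9 − (-18)·(-4)]| = 79, so the area is 39.5.
Summing gcd(|Δx|,|Δy|) over the edges gives the boundary count: gcd(12,6) + gcd(3,7) + gcd(1,0) + gcd(14,13) = 6+1+1+1 = 9.
Pick's theorem gives I = A − B/2 + 1 = 39.5 − 9/2 + 1 = 36.

36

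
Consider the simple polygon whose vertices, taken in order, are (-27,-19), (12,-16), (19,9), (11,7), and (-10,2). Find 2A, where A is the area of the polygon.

By the shoelace formula, twice the signed area is |((-27)·(-16) − 12·(-19)) + (12·9 − 19·(-16)) + (19·7 − 11·9) + (11·2 − (-10)·7) + ((-10)·(-19) − (-27)·2)| = 1442, so the area is 721.

1442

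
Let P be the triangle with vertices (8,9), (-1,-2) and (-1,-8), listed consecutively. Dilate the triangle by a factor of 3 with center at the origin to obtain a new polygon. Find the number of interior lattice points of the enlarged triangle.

By the shoelace formula, twice the signed area is |(8·(-2) − (-1)·9) + ((-1)·(-8) − (-1)·(-2)) + ((-1)·9 − 8·(-8))| = 54, so the area is 27.
Along each edge there are gcd(|Δx|,|Δy|)+1 lattice points, so counting each shared vertex once the boundary has gcd(9,11) + gcd(0,6) + gcd(9,17) = 1+6+1 = 8.
Scaling by 3 multiplies the area by 3² = 9 (so the new area is 243) and multiplies the boundary lattice-point count by 3, giving 24.
By Pick's theorem, the interior count of the dilated polygon is 243 − 24/2 + 1 = 232.

232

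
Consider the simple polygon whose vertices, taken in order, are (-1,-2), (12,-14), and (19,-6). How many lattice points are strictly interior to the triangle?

92

By the shoelace formula, twice the signed area is |[(-1)·(-14) − 12·(-2)] + [12·(-6) − 19·(-14)] + [19·(-2) − (-1)·(-6)]| = 188, so the area is 94.
Along each edge there are gcd(|Δx|,|Δy|)+1 lattice points, so counting each shared vertex once the boundary has gcd(13,12) + gcd(7,8) + gcd(20,4) = 1+1+4 = 6.
By Pick's theorem A = I + B/2 − 1, so I = 94 − 6/2 + 1 = 92.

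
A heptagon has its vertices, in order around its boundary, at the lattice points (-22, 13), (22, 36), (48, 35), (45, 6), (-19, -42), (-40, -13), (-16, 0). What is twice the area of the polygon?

Using the shoelace formula, 2A = |[(-22)·36 − 22·13] + [22·35 − 48·36] + [48·6 − 45·35] + [45·(-42) − (-19)·6] + [(-19)·(-13) − (-40)·(-42)] + [(-40)·0 − (-16)·(-13)] + [(-16)·13 − (-22)·0]| = 6948, so the area is 3474.

6948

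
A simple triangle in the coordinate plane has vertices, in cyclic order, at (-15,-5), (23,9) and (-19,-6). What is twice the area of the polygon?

18

By the shoelace formula, twice the signed area is |((-15)·9 − 23·(-5)) + (23·(-6) − (-19)·9) + ((-19)·(-5) − (-15)·(-6))| = 18, so the area is 9.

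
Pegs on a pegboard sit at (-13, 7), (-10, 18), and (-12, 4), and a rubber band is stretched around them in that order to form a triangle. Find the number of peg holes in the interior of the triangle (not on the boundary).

9

The shoelace formula gives twice the area as |((-13)·18 − (-10)·7) + ((-10)·4 − (-12)·18) + ((-12)·7 − (-13)·4)| = 20, so the area is 10.
The number of boundary lattice points is Σ gcd(|Δx|,|Δy|) = gcd(3,11) + gcd(2,14) + gcd(1,3) = 1+2+1 = 4.
By Pick's theorem A = I + B/2 − 1, so I = 10 − 4/2 + 1 = 9.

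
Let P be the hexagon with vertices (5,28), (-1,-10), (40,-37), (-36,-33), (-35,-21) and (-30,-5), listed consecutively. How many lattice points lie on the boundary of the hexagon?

Summing gcd(|Δx|,|Δy|) over the edges gives the boundary count: gcd(6,38) + gcd(41,27) + gcd(76,4) + gcd(1,12) + gcd(5,16) + gcd(35,33) = 2+1+4+1+1+1 = 10.

10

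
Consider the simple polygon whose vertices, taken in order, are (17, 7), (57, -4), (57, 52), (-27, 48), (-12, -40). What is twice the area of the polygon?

By the shoelace formula, twice the signed area is |(17·(-4) − 57·7) + (57·52 − 57·(-4)) + (57·48 − (-27)·52) + ((-27)·(-40) − (-12)·48) + ((-12)·7 − 17·(-40))| = 9117, so the area is 4558.5.

9117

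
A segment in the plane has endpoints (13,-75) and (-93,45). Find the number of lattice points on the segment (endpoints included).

The number of lattice points on a segment between lattice points is gcd(|Δx|,|Δy|) + 1 = gcd(106,120) + 1 = 2 + 1 = 3.

3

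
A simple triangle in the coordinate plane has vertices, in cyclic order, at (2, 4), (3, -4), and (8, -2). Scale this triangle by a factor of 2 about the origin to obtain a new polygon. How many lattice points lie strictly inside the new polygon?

77

By the shoelace formula, twice the signed area is |(2·(-4) − 3·4) + (3·(-2) − 8·(-4)) + (8·4 − 2·(-2))| = 42, so the area is 21.
The number of boundary lattice points is Σ gcd(|Δx|,|Δy|) = gcd(1,8) + gcd(5,2) + gcd(6,6) = 1+1+6 = 8.
Scaling by 2 multiplies the area by 2² = 4 (so the new area is 84) and multiplies the boundary lattice-point count by 2, giving 16.
By Pick's theorem, the interior count of the dilated polygon is 84 − 16/2 + 1 = 77.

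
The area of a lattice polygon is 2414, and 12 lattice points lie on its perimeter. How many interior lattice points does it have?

From Pick's theorem, I = A − B/2 + 1 = 2414 − 12/2 + 1 = 2409.

2409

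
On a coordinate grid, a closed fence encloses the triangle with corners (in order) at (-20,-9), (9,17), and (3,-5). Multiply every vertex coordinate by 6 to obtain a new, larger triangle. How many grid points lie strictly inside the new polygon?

8665

By the shoelace formula, twice the signed area is |[(-20)·17 − 9·(-9)] + [9·(-5) − 3·17] + [3·(-9) − (-20)·(-5)]| = 482, so the area is 241.
Summing gcd(|Δx|,|Δy|) over the edges gives the boundary count: gcd(29,26) + gcd(6,22) + gcd(23,4) = 1+2+1 = 4.
Scaling by 6 multiplies the area by 6² = 36 (so the new area is 8676) and multiplies the boundary lattice-point count by 6, giving 24.
By Pick's theorem, the interior count of the dilated polygon is 8676 − 24/2 + 1 = 8665.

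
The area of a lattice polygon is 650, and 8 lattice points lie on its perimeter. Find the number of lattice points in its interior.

From Pick's theorem, I = A − B/2 + 1 = 650 − 8/2 + 1 = 647.

647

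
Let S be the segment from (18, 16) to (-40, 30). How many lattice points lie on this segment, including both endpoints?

3

The number of lattice points on a segment between lattice points is gcd(|Δx|,|Δy|) + 1 = gcd(58,14) + 1 = 2 + 1 = 3.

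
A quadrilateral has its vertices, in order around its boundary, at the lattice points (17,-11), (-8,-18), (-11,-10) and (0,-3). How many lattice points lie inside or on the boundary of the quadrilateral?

By the shoelace formula, twice the signed area is |(17·(-18) − (-8)·(-11)) + ((-8)·(-10) − (-11)·(-18)) + ((-11)·(-3) − 0·(-10)) + (0·(-11) − 17·(-3))| = 428, so the area is 214.
Summing gcd(|Δx|,|Δy|) over the edges gives the boundary count: gcd(25,7) + gcd(3,8) + gcd(11,7) + gcd(17,8) = 1+1+1+1 = 4.
Pick's theorem gives I = A − B/2 + 1 = 214 − 4/2 + 1 = 213, so the closed region contains I + B = 213 + 4 = 217 lattice points.

217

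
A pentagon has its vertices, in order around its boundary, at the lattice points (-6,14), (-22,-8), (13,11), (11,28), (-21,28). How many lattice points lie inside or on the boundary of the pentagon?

635

Using the shoelace formula, 2A = |[(-6)·(-8) − (-22)·14] + [(-22)·11 − 13·(-8)] + [13·28 − 11·11] + [11·28 − (-21)·28] + [(-21)·14 − (-6)·28]| = 1231, so the area is 1231/2.
Summing gcd(|Δx|,|Δy|) over the edges gives the boundary count: gcd(16,22) + gcd(35,19) + gcd(2,17) + gcd(32,0) + gcd(15,14) = 2+1+1+32+1 = 37.
Pick's theorem gives I = A − B/2 + 1 = 1231/2 − 37/2 + 1 = 598, so the closed region contains I + B = 598 + 37 = 635 lattice points.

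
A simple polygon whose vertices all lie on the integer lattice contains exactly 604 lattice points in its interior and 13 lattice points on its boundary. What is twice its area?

By Pick's theorem, A = I + B/2 − 1 = 604 + 13/2 − 1 = 1219/2.
Hence 2A = 1219.

1219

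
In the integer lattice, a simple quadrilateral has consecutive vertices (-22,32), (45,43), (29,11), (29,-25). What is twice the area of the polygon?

3804

By the shoelace formula, twice the signed area is |((-22)·43 − 45·32) + (45·11 − 29·43) + (29·(-25) − 29·11) + (29·32 − (-22)·(-25))| = 3804, so the area is 1902.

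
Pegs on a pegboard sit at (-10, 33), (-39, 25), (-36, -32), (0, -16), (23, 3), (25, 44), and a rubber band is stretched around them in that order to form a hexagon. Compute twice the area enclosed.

6331

Using the shoelace formula, 2A = |[(-10)·25 − (-39)·33] + [(-39)·(-32) − (-36)·25] + [(-36)·(-16) − 0·(-32)] + [0·3 − 23·(-16)] + [23·44 − 25·3] + [25·33 − (-10)·44]| = 6331, so the area is 3165.5.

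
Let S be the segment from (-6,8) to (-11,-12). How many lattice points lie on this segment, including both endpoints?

The number of lattice points on a segment between lattice points is gcd(|Δx|,|Δy|) + 1 = gcd(5,20) + 1 = 5 + 1 = 6.

6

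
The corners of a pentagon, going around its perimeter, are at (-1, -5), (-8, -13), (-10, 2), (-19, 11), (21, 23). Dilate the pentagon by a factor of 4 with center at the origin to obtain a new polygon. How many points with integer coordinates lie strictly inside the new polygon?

The shoelace formula gives twice the area as |((-1)·(-13) − (-8)·(-5)) + ((-8)·2 − (-10)·(-13)) + ((-10)·11 − (-19)·2) + ((-19)·23 − 21·11) + (21·(-5) − (-1)·23)| = 995, so the area is 497.5.
Along each edge there are gcd(|Δx|,|Δy|)+1 lattice points, so counting each shared vertex once the boundary has gcd(7,8) + gcd(2,15) + gcd(9,9) + gcd(40,12) + gcd(22,28) = 1+1+9+4+2 = 17.
Scaling by 4 multiplies the area by 4² = 16 (so the new area is 7960) and multiplies the boundary lattice-point count by 4, giving 68.
By Pick's theorem, the interior count of the dilated polygon is 7960 − 68/2 + 1 = 7927.

7927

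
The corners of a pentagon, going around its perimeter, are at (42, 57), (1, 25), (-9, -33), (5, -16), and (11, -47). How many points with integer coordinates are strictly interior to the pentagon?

2016

The shoelace formula gives twice the area as |(42·25 − 1·57) + (1·(-33) − (-9)·25) + ((-9)·(-16) − 5·(-33)) + (5·(-47) − 11·(-16)) + (11·57 − 42·(-47))| = 4036, so the area is 2018.
Along each edge there are gcd(|Δx|,|Δy|)+1 lattice points, so counting each shared vertex once the boundary has gcd(41,32) + gcd(10,58) + gcd(14,17) + gcd(6,31) + gcd(31,104) = 1+2+1+1+1 = 6.
Pick's theorem gives I = A − B/2 + 1 = 2018 − 6/2 + 1 = 2016.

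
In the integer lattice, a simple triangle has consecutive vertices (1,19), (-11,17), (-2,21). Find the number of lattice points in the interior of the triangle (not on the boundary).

14

Using the shoelace formula, 2A = |(1·17 − (-11)·19) + ((-11)·21 − (-2)·17) + ((-2)·19 − 1·21)| = 30, so the area is 15.
The number of boundary lattice points is Σ gcd(|Δx|,|Δy|) = gcd(12,2) + gcd(9,4) + gcd(3,2) = 2+1+1 = 4.
Pick's theorem gives I = A − B/2 + 1 = 15 − 4/2 + 1 = 14.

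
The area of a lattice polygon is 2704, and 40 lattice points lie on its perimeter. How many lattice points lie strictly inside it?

2685

Pick's theorem A = I + B/2 − 1 rearranges to I = A − B/2 + 1 = 2704 − 40/2 + 1 = 2685.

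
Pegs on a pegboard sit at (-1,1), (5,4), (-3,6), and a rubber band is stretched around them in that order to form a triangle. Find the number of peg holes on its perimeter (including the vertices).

The number of boundary lattice points is Σ gcd(|Δx|,|Δy|) = gcd(6,3) + gcd(8,2) + gcd(2,5) = 3+2+1 = 6.

6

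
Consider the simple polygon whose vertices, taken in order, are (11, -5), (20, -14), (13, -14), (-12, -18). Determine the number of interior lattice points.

140

The shoelace formula gives twice the area as |(11·(-14) − 20·(-5)) + (20·(-14) − 13·(-14)) + (13·(-18) − (-12)·(-14)) + ((-12)·(-5) − 11·(-18))| = 296, so the area is 148.
The number of boundary lattice points is Σ gcd(|Δx|,|Δy|) = gcd(9,9) + gcd(7,0) + gcd(25,4) + gcd(23,13) = 9+7+1+1 = 18.
Pick's theorem gives I = A − B/2 + 1 = 148 − 18/2 + 1 = 140.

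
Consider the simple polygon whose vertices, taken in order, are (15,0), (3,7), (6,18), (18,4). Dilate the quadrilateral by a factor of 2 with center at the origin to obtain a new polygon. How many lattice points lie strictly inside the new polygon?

482

The shoelace formula gives twice the area as |(15·7 − 3·0) + (3·18 − 6·7) + (6·4 − 18·18) + (18·0 − 15·4)| = 243, so the area is 121.5.
Along each edge there are gcd(|Δx|,|Δy|)+1 lattice points, so counting each shared vertex once the boundary has gcd(12,7) + gcd(3,11) + gcd(12,14) + gcd(3,4) = 1+1+2+1 = 5.
Scaling by 2 multiplies the area by 2² = 4 (so the new area is 486) and multiplies the boundary lattice-point count by 2, giving 10.
By Pick's theorem, the interior count of the dilated polygon is 486 − 10/2 + 1 = 482.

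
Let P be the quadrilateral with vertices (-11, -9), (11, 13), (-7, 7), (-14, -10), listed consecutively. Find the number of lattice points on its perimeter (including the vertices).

30

Summing gcd(|Δx|,|Δy|) over the edges gives the boundary count: gcd(22,22) + gcd(18,6) + gcd(7,17) + gcd(3,1) = 22+6+1+1 = 30.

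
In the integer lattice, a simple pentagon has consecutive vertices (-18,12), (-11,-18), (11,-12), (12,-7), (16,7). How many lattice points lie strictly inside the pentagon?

Using the shoelace formula, 2A = |[(-18)·(-18) − (-11)·12] + [(-11)·(-12) − 11·(-18)] + [11·(-7) − 12·(-12)] + [12·7 − 16·(-7)] + [16·12 − (-18)·7]| = 1367, so the area is 683.5.
Summing gcd(|Δx|,|Δy|) over the edges gives the boundary count: gcd(7,30) + gcd(22,6) + gcd(1,5) + gcd(4,14) + gcd(34,5) = 1+2+1+2+1 = 7.
By Pick's theorem A = I + B/2 − 1, so I = 683.5 − 7/2 + 1 = 681.

681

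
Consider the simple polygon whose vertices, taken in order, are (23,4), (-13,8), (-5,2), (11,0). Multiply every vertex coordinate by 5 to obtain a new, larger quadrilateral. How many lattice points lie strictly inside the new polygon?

Using the shoelace formula, 2A = |[23·8 − (-13)·4] + [(-13)·2 − (-5)·8] + [(-5)·0 − 11·2] + [11·4 − 23·0]| = 272, so the area is 136.
The number of boundary lattice points is Σ gcd(|Δx|,|Δy|) = gcd(36,4) + gcd(8,6) + gcd(16,2) + gcd(12,4) = 4+2+2+4 = 12.
Scaling by 5 multiplies the area by 5² = 25 (so the new area is 3400) and multiplies the boundary lattice-point count by 5, giving 60.
By Pick's theorem, the interior count of the dilated polygon is 3400 − 60/2 + 1 = 3371.

3371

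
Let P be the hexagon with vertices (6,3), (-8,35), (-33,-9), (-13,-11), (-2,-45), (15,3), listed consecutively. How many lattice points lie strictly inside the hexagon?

1476

The shoelace formula gives twice the area as |[6·35 − (-8)·3] + [(-8)·(-9) − (-33)·35] + [(-33)·(-11) − (-13)·(-9)] + [(-13)·(-45) − (-2)·(-11)] + [(-2)·3 − 15·(-45)] + [15·3 − 6·3]| = 2966, so the area is 1483.
The number of boundary lattice points is Σ gcd(|Δx|,|Δy|) = gcd(14,32) + gcd(25,44) + gcd(20,2) + gcd(11,34) + gcd(17,48) + gcd(9,0) = 2+1+2+1+1+9 = 16.
Pick's theorem gives I = A − B/2 + 1 = 1483 − 16/2 + 1 = 1476.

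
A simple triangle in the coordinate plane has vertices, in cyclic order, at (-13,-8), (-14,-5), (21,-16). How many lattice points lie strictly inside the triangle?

The shoelace formula gives twice the area as |((-13)·(-5) − (-14)·(-8)) + ((-14)·(-16) − 21·(-5)) + (21·(-8) − (-13)·(-16))| = 94, so the area is 47.
The number of boundary lattice points is Σ gcd(|Δx|,|Δy|) = gcd(1,3) + gcd(35,11) + gcd(34,8) = 1+1+2 = 4.
Pick's theorem gives I = A − B/2 + 1 = 47 − 4/2 + 1 = 46.

46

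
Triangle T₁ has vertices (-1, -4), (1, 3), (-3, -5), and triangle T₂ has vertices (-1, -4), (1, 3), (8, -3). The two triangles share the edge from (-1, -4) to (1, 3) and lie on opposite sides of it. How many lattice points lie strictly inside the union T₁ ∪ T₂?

The union is the simple quadrilateral with vertices (-1, -4), (-3, -5), (1, 3), (8, -3) in order.
The shoelace formula gives twice the area as |((-1)·(-5) − (-3)·(-4)) + ((-3)·3 − 1·(-5)) + (1·(-3) − 8·3) + (8·(-4) − (-1)·(-3))| = 73, so the area is 73/2.
The number of boundary lattice points is Σ gcd(|Δx|,|Δy|) = gcd(2,1) + gcd(4,8) + gcd(7,6) + gcd(9,1) = 1+4+1+1 = 7.
By Pick's theorem I = A − B/2 + 1 = 73/2 − 7/2 + 1 = 34.

34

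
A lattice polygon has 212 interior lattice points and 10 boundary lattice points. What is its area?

Pick's theorem states A = I + B/2 − 1, so A = 212 + 10/2 − 1 = 216.

216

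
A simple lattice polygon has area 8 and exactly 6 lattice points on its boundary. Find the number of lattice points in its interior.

Pick's theorem A = I + B/2 − 1 rearranges to I = A − B/2 + 1 = 8 − 6/2 + 1 = 6.

6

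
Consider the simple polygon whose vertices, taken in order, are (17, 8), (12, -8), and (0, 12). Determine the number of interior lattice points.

144

By the shoelace formula, twice the signed area is |[17·(-8) − 12·8] + [12·12 − 0·(-8)] + [0·8 − 17·12]| = 292, so the area is 146.
The number of boundary lattice points is Σ gcd(|Δx|,|Δy|) = gcd(5,16) + gcd(12,20) + gcd(17,4) = 1+4+1 = 6.
Pick's theorem gives I = A − B/2 + 1 = 146 − 6/2 + 1 = 144.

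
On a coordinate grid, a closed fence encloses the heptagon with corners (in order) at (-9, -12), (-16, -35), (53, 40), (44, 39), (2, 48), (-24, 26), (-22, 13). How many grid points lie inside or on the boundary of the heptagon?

2769

Using the shoelace formula, 2A = |[(-9)·(-35) − (-16)·(-12)] + [(-16)·40 − 53·(-35)] + [53·39 − 44·40] + [44·48 − 2·39] + [2·26 − (-24)·48] + [(-24)·13 − (-22)·26] + [(-22)·(-12) − (-9)·13]| = 5524, so the area is 2762.
Summing gcd(|Δx|,|Δy|) over the edges gives the boundary count: gcd(7,23) + gcd(69,75) + gcd(9,1) + gcd(42,9) + gcd(26,22) + gcd(2,13) + gcd(13,25) = 1+3+1+3+2+1+1 = 12.
Pick's theorem gives I = A − B/2 + 1 = 2762 − 12/2 + 1 = 2757, so the closed region contains I + B = 2757 + 12 = 2769 lattice points.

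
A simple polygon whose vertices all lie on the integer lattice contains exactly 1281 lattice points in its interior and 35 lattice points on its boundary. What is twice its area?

2595

By Pick's theorem, A = I + B/2 − 1 = 1281 + 35/2 − 1 = 2595/2.
Hence 2A = 2595.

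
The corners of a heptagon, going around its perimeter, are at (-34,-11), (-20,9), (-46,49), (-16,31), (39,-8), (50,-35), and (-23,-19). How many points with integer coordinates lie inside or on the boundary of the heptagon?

By the shoelace formula, twice the signed area is |((-34)·9 − (-20)·(-11)) + ((-20)·49 − (-46)·9) + ((-46)·31 − (-16)·49) + ((-16)·(-8) − 39·31) + (39·(-35) − 50·(-8)) + (50·(-19) − (-23)·(-35)) + ((-23)·(-11) − (-34)·(-19))| = 5928, so the area is 2964.
The number of boundary lattice points is Σ gcd(|Δx|,|Δy|) = gcd(14,20) + gcd(26,40) + gcd(30,18) + gcd(55,39) + gcd(11,27) + gcd(73,16) + gcd(11,8) = 2+2+6+1+1+1+1 = 14.
Pick's theorem gives I = A − B/2 + 1 = 2964 − 14/2 + 1 = 2958, so the closed region contains I + B = 2958 + 14 = 2972 lattice points.

2972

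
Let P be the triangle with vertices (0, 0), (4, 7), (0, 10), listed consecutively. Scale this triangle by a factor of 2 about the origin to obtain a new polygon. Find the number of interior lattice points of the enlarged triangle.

The shoelace formula gives twice the area as |(0·7 − 4·0) + (4·10 − 0·7) + (0·0 − 0·10)| = 40, so the area is 20.
Summing gcd(|Δx|,|Δy|) over the edges gives the boundary count: gcd(4,7) + gcd(4,3) + gcd(0,10) = 1+1+10 = 12.
Scaling by 2 multiplies the area by 2² = 4 (so the new area is 80) and multiplies the boundary lattice-point count by 2, giving 24.
By Pick's theorem, the interior count of the dilated polygon is 80 − 24/2 + 1 = 69.

69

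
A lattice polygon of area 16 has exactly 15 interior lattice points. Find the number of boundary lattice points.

Pick's theorem gives A = I + B/2 − 1, so B = 2(A − I + 1) = 2(16 − 15 + 1) = 4.

4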